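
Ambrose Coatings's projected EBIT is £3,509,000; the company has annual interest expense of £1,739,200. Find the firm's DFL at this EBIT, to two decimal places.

Interest = £1,739,200.00.
DFL = EBIT ÷ (EBIT − I) = £3,509,000 ÷ (£3,509,000 − £1,739,200.00) = £3,509,000 ÷ £1,769,800.00 = 1.9827.

1.98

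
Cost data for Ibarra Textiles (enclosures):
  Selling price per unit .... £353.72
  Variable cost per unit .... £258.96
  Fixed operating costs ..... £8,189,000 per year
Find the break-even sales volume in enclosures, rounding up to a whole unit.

86,419 enclosures

Each unit contributes £353.72 − £258.96 = £94.76.
Break-even volume = fixed costs ÷ CM per unit = £8,189,000 ÷ £94.76 = 86,418.32, so 86,419 enclosures.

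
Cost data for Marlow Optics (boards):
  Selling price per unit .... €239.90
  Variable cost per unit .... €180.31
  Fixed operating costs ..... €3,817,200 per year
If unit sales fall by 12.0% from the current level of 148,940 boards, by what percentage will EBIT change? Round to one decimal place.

-21.1%

At 148,940 units, contribution = 148,940 × €59.59 = €8,875,334.60.
Operating income = contribution − fixed costs = €8,875,334.60 − €3,817,200 = €5,058,134.60.
Degree of operating leverage = €8,875,334.60 / €5,058,134.60 = 1.7547.
Operating income changes by 1.7547 × -12.0% = -21.1%.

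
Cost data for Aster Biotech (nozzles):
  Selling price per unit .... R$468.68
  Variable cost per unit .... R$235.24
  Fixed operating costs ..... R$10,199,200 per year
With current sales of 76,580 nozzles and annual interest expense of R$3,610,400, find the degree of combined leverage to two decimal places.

Contribution at this volume is 76,580 × R$233.44 = R$17,876,835.20.
Operating income = contribution − fixed costs = R$17,876,835.20 − R$10,199,200 = R$7,677,635.20. Interest = R$3,610,400.00, so EBIT − I = R$4,067,235.20.
DCL = contribution ÷ (EBIT − I) = R$17,876,835.20 ÷ R$4,067,235.20 = 4.3953.

4.40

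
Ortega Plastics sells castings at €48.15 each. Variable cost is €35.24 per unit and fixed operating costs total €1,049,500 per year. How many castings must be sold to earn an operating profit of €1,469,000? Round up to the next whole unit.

Each unit contributes €48.15 − €35.24 = €12.91.
Need Q such that Q × €12.91 − €1,049,500 = €1,469,000, i.e. Q = €2,518,500 / €12.91 = 195,081.33 → 195,082.

195,082 castings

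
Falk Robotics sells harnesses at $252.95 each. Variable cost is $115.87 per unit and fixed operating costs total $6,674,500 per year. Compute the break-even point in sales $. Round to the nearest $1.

$12,316,274

Contribution margin per unit = $252.95 − $115.87 = $137.08, a CM ratio of $137.08 ÷ $252.95 = 0.5419.
Break-even sales = FC ÷ CM ratio = $6,674,500 × $252.95 / $137.08 = $12,316,274.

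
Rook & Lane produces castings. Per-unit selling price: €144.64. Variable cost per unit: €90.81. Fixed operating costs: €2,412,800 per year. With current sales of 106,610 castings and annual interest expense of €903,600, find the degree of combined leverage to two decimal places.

2.37

Total contribution margin = 106,610 × €53.83 = €5,738,816.30.
EBIT = €5,738,816.30 − €2,412,800 = €3,326,016.30. Interest = €903,600.00, so EBIT − I = €2,422,416.30.
DCL = contribution ÷ (EBIT − I) = €5,738,816.30 ÷ €2,422,416.30 = 2.3690.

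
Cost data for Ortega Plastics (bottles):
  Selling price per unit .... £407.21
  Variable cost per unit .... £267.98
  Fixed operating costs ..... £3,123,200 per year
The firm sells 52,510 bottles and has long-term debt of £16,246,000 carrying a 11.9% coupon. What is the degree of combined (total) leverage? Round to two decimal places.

3.24

Total contribution margin = 52,510 × £139.23 = £7,310,967.30.
Subtracting fixed costs: EBIT = £7,310,967.30 − £3,123,200 = £4,187,767.30. Interest = £1,933,274.00.
DOL = £7,310,967.30 ÷ £4,187,767.30 = 1.7458; DFL = £4,187,767.30 ÷ £2,254,493.30 = 1.8575.
DCL = DOL × DFL = 1.7458 × 1.8575 = 3.2428.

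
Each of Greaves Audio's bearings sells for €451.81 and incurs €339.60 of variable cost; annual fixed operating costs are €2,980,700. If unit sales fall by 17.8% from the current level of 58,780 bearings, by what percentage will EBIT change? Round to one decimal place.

-32.5%

Contribution at this volume is 58,780 × €112.21 = €6,595,703.80.
Subtracting fixed costs: EBIT = €6,595,703.80 − €2,980,700 = €3,615,003.80.
DOL = contribution ÷ EBIT = €6,595,703.80 ÷ €3,615,003.80 = 1.8245.
Operating income changes by 1.8245 × -17.8% = -32.5%.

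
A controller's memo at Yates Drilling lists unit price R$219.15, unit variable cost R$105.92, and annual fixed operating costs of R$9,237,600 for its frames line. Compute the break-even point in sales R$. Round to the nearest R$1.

CM per unit = R$219.15 − R$105.92 = R$113.23; CM ratio = R$113.23 / R$219.15 = 0.5167.
Break-even sales = FC ÷ CM ratio = R$9,237,600 × R$219.15 / R$113.23 = R$17,878,831.

R$17,878,831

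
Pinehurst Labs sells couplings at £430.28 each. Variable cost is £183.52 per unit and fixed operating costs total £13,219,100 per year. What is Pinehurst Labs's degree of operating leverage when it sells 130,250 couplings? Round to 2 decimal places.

1.70

Contribution at this volume is 130,250 × £246.76 = £32,140,490.00.
Operating income = contribution − fixed costs = £32,140,490.00 − £13,219,100 = £18,921,390.00.
DOL = contribution ÷ EBIT = £32,140,490.00 ÷ £18,921,390.00 = 1.6986.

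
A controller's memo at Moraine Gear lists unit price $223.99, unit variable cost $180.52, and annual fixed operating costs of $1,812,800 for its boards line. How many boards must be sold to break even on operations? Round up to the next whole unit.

41,703 boards

Each unit contributes $223.99 − $180.52 = $43.47.
Break-even volume = fixed costs ÷ CM per unit = $1,812,800 ÷ $43.47 = 41,702.32, so 41,703 boards.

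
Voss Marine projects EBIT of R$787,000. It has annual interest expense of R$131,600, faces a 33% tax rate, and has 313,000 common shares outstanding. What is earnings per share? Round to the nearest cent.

Pre-tax income = R$787,000 − R$131,600.00 = R$655,400.00.
Net income = R$655,400.00 × (1 − 0.33) = R$439,118.00.
Per share: R$439,118.00 / 313,000 shares = R$1.40.

R$1.40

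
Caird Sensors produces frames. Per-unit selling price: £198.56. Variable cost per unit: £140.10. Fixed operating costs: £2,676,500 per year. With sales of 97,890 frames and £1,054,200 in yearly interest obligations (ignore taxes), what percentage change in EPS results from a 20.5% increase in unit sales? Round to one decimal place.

Total contribution margin = 97,890 × £58.46 = £5,722,649.40.
Subtracting fixed costs: EBIT = £5,722,649.40 − £2,676,500 = £3,046,149.40.
After interest of £1,054,200.00, pre-tax earnings = £1,991,949.40.
Degree of combined leverage = contribution ÷ (EBIT − I) = £5,722,649.40 ÷ £1,991,949.40 = 2.8729.
EPS therefore changes by 2.8729 × (+20.5%) = +58.9%.

+58.9%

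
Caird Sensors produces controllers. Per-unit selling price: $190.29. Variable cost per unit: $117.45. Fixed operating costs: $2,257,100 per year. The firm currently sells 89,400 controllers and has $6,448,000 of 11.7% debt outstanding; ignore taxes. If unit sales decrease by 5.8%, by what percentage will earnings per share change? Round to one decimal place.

-10.8%

Total contribution margin = 89,400 × $72.84 = $6,511,896.00.
Subtracting fixed costs: EBIT = $6,511,896.00 − $2,257,100 = $4,254,796.00.
Interest = $754,416.00, so EBIT − I = $3,500,380.00.
Degree of combined leverage = contribution ÷ (EBIT − I) = $6,511,896.00 ÷ $3,500,380.00 = 1.8603.
EPS therefore changes by 1.8603 × (-5.8%) = -10.8%.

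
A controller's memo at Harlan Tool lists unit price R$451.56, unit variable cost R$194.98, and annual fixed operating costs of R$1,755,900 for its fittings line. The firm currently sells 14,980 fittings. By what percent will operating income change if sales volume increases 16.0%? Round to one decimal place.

+29.5%

Contribution at this volume is 14,980 × R$256.58 = R$3,843,568.40.
Operating income = contribution − fixed costs = R$3,843,568.40 − R$1,755,900 = R$2,087,668.40.
So DOL = total CM / EBIT = R$3,843,568.40 / R$2,087,668.40 = 1.8411.
So EBIT moves 1.8411 × (+16.0%) = +29.5%.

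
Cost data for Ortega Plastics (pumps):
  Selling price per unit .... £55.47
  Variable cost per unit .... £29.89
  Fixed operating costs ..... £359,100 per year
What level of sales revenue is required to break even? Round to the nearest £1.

£778,705

CM per unit = £55.47 − £29.89 = £25.58; CM ratio = £25.58 / £55.47 = 0.4612.
Break-even sales = FC ÷ CM ratio = £359,100 × £55.47 / £25.58 = £778,705.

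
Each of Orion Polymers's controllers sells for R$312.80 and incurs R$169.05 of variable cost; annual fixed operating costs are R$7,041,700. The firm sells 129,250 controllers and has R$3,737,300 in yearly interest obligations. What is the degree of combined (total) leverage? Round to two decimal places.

2.38

Total contribution margin = 129,250 × R$143.75 = R$18,579,687.50.
Operating income = contribution − fixed costs = R$18,579,687.50 − R$7,041,700 = R$11,537,987.50. Interest = R$3,737,300.00.
DOL = R$18,579,687.50 ÷ R$11,537,987.50 = 1.6103; DFL = R$11,537,987.50 ÷ R$7,800,687.50 = 1.4791.
Combined leverage = 1.6103 × 1.4791 = 2.3818.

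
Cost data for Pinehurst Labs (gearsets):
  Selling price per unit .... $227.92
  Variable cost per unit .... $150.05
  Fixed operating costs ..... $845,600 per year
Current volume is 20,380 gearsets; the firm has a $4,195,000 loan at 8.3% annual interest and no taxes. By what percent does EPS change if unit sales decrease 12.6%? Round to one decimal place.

-50.9%

Contribution at this volume is 20,380 × $77.87 = $1,586,990.60.
Operating income = contribution − fixed costs = $1,586,990.60 − $845,600 = $741,390.60.
Interest = $348,185.00, so EBIT − I = $393,205.60.
Degree of combined leverage = contribution ÷ (EBIT − I) = $1,586,990.60 ÷ $393,205.60 = 4.0360.
%ΔEPS = DCL × %ΔSales = 4.0360 × -12.6% = -50.9%.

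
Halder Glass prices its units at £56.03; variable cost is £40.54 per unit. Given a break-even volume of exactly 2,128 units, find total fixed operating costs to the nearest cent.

£32,962.72

Contribution margin per unit = £56.03 − £40.54 = £15.49.
Fixed costs = break-even units × CM = 2,128 × £15.49 = £32,962.72.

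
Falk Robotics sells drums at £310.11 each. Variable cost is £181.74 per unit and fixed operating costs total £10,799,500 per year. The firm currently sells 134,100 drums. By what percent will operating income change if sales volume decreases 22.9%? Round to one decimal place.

-61.5%

At 134,100 units, contribution = 134,100 × £128.37 = £17,214,417.00.
Subtracting fixed costs: EBIT = £17,214,417.00 − £10,799,500 = £6,414,917.00.
DOL = contribution ÷ EBIT = £17,214,417.00 ÷ £6,414,917.00 = 2.6835.
Operating income changes by 2.6835 × -22.9% = -61.5%.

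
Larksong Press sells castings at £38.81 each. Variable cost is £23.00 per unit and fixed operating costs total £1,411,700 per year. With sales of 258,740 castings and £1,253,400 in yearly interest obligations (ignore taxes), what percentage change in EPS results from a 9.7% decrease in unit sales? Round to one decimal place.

-27.8%

Total contribution margin = 258,740 × £15.81 = £4,090,679.40.
Operating income = contribution − fixed costs = £4,090,679.40 − £1,411,700 = £2,678,979.40.
After interest of £1,253,400.00, pre-tax earnings = £1,425,579.40.
Degree of combined leverage = contribution ÷ (EBIT − I) = £4,090,679.40 ÷ £1,425,579.40 = 2.8695.
EPS therefore changes by 2.8695 × (-9.7%) = -27.8%.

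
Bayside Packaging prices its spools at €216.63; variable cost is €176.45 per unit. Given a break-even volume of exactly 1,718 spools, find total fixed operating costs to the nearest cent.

€69,029.24

Each unit contributes €216.63 − €176.45 = €40.18.
Since BE = FC / CM, FC = 1,718 × €40.18 = €69,029.24.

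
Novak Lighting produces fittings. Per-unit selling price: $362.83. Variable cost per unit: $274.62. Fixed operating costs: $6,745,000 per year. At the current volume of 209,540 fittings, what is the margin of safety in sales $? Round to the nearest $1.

Each unit contributes $362.83 − $274.62 = $88.21. Break-even units = $6,745,000 ÷ $88.21 = 76,465.25; break-even revenue = 76,465.25 × $362.83 = $27,743,887.88.
Actual sales revenue = 209,540 × $362.83 = $76,027,398.20.
Margin of safety = $76,027,398.20 − $27,743,887.88 = $48,283,510.

$48,283,510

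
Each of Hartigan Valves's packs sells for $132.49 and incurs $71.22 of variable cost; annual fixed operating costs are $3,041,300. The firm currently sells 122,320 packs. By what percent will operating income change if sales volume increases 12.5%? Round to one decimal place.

At 122,320 units, contribution = 122,320 × $61.27 = $7,494,546.40.
EBIT = $7,494,546.40 − $3,041,300 = $4,453,246.40.
Degree of operating leverage = $7,494,546.40 / $4,453,246.40 = 1.6829.
%ΔEBIT = DOL × %ΔSales = 1.6829 × +12.5% = +21.0%.

+21.0%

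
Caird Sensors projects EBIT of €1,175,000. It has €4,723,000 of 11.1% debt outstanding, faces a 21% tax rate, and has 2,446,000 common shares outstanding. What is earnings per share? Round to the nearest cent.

€0.21

Interest = €524,253.00, so EBT = €1,175,000 − €524,253.00 = €650,747.00.
Net income = €650,747.00 × (1 − 0.21) = €514,090.13.
EPS = €514,090.13 ÷ 2,446,000 = €0.21.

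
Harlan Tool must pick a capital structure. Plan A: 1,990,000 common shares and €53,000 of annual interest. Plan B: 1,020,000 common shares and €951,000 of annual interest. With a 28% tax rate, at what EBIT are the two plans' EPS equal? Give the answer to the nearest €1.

At indifference, (EBIT − 53,000)(1 − t)/1,990,000 = (EBIT − 951,000)(1 − t)/1,020,000.
Cancelling (1 − t) and cross-multiplying: 1,020,000·(EBIT − 53,000) = 1,990,000·(EBIT − 951,000).
Solving, EBIT = (951,000·1,990,000 − 53,000·1,020,000) / (1,990,000 − 1,020,000) = 1,838,430,000,000 / 970,000 = 1,895,288.66.

€1,895,289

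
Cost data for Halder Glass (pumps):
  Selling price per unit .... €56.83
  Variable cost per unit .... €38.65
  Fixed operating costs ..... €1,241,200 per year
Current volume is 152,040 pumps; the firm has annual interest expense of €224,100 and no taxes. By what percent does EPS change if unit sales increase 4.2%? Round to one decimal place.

Total contribution margin = 152,040 × €18.18 = €2,764,087.20.
Subtracting fixed costs: EBIT = €2,764,087.20 − €1,241,200 = €1,522,887.20.
After interest of €224,100.00, pre-tax earnings = €1,298,787.20.
Degree of combined leverage = contribution ÷ (EBIT − I) = €2,764,087.20 ÷ €1,298,787.20 = 2.1282.
EPS therefore changes by 2.1282 × (+4.2%) = +8.9%.

+8.9%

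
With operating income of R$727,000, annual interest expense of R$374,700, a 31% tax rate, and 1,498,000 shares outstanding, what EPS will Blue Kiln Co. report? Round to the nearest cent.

Pre-tax income = R$727,000 − R$374,700.00 = R$352,300.00.
Net income = R$352,300.00 × (1 − 0.31) = R$243,087.00.
EPS = R$243,087.00 ÷ 1,498,000 = R$0.16.

R$0.16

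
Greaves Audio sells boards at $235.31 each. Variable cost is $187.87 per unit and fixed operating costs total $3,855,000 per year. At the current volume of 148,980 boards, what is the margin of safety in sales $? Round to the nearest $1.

Each unit contributes $235.31 − $187.87 = $47.44. Break-even units = $3,855,000 ÷ $47.44 = 81,260.54; break-even revenue = 81,260.54 × $235.31 = $19,121,417.58.
Current sales = 148,980 × $235.31 = $35,056,483.80.
Margin of safety = $35,056,483.80 − $19,121,417.58 = $15,935,066.

$15,935,066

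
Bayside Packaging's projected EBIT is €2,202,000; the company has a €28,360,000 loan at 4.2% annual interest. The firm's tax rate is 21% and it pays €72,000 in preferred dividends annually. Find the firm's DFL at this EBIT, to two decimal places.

Annual interest charges come to €1,191,120.00.
Preferred dividends grossed up pre-tax: €72,000 / (1 − 0.21) = €91,139.24.
DFL = EBIT ÷ [EBIT − I − D_p/(1−t)] = €2,202,000 ÷ [€2,202,000 − €1,191,120.00 − €91,139.24] = €2,202,000 ÷ €919,740.76 = 2.3942.

2.39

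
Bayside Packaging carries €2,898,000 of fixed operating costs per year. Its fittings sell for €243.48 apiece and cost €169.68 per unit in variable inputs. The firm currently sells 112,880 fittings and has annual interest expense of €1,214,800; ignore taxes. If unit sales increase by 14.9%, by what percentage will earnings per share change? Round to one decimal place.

Total contribution margin = 112,880 × €73.80 = €8,330,544.00.
Operating income = contribution − fixed costs = €8,330,544.00 − €2,898,000 = €5,432,544.00.
After interest of €1,214,800.00, pre-tax earnings = €4,217,744.00.
Degree of combined leverage = contribution ÷ (EBIT − I) = €8,330,544.00 ÷ €4,217,744.00 = 1.9751.
EPS therefore changes by 1.9751 × (+14.9%) = +29.4%.

+29.4%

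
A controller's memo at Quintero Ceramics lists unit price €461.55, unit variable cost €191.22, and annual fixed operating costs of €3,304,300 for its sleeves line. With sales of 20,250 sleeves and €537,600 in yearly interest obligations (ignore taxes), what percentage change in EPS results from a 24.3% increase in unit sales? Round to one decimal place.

+81.5%

At 20,250 units, contribution = 20,250 × €270.33 = €5,474,182.50.
EBIT = €5,474,182.50 − €3,304,300 = €2,169,882.50.
Interest = €537,600.00, so EBIT − I = €1,632,282.50.
Degree of combined leverage = contribution ÷ (EBIT − I) = €5,474,182.50 ÷ €1,632,282.50 = 3.3537.
EPS therefore changes by 3.3537 × (+24.3%) = +81.5%.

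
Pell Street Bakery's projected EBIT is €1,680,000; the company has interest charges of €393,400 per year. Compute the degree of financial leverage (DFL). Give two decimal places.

1.31

Interest = €393,400.00.
DFL = EBIT ÷ (EBIT − I) = €1,680,000 ÷ (€1,680,000 − €393,400.00) = €1,680,000 ÷ €1,286,600.00 = 1.3058.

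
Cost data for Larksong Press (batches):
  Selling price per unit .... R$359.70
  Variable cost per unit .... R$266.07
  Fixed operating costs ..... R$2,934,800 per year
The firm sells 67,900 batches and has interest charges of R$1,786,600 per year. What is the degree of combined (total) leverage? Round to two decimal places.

Contribution at this volume is 67,900 × R$93.63 = R$6,357,477.00.
Subtracting fixed costs: EBIT = R$6,357,477.00 − R$2,934,800 = R$3,422,677.00. Interest = R$1,786,600.00, so EBIT − I = R$1,636,077.00.
Degree of total leverage = total CM / (EBIT − interest) = R$6,357,477.00 / R$1,636,077.00 = 3.8858.

3.89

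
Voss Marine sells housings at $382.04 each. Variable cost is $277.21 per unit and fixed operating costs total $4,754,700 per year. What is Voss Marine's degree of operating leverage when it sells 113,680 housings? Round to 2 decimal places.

1.66

Total contribution margin = 113,680 × $104.83 = $11,917,074.40.
Subtracting fixed costs: EBIT = $11,917,074.40 − $4,754,700 = $7,162,374.40.
DOL = contribution ÷ EBIT = $11,917,074.40 ÷ $7,162,374.40 = 1.6638.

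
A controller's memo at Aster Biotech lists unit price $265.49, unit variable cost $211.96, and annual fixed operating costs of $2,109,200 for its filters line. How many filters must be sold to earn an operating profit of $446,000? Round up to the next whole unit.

47,734 filters

Unit CM = price − variable cost = $265.49 − $211.96 = $53.53.
Units = (FC + target) / CM = ($2,109,200 + $446,000) / $53.53 = 47,733.98, so 47,734 filters.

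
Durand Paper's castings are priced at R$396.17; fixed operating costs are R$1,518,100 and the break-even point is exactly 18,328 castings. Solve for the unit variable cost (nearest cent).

R$313.34

Contribution per unit must be FC / Q = R$1,518,100 / 18,328 = R$82.8296.
Variable cost per unit = R$396.17 − R$82.8296 = R$313.34.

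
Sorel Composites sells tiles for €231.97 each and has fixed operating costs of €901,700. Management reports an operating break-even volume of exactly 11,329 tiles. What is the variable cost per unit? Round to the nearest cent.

€152.38

Contribution per unit must be FC / Q = €901,700 / 11,329 = €79.5922.
Variable cost per unit = €231.97 − €79.5922 = €152.38.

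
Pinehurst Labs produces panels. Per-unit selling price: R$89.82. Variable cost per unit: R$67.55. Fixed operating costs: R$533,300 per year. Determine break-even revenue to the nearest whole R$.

CM per unit = R$89.82 − R$67.55 = R$22.27; CM ratio = R$22.27 / R$89.82 = 0.2479.
Break-even revenue = fixed costs × price ÷ CM = R$533,300 × R$89.82 ÷ R$22.27 = R$2,150,921.

R$2,150,921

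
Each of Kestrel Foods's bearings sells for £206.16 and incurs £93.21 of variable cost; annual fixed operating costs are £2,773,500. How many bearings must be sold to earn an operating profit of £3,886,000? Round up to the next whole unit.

58,960 bearings

Unit CM = price − variable cost = £206.16 − £93.21 = £112.95.
Units = (FC + target) / CM = (£2,773,500 + £3,886,000) / £112.95 = 58,959.72, so 58,960 bearings.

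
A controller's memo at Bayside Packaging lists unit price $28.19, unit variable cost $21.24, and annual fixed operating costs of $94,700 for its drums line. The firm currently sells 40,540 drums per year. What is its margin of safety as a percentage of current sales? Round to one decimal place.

66.4%

Contribution margin per unit = $28.19 − $21.24 = $6.95. Break-even units = $94,700 ÷ $6.95 = 13,625.90; break-even revenue = 13,625.90 × $28.19 = $384,114.10.
Actual sales revenue = 40,540 × $28.19 = $1,142,822.60.
Margin of safety = ($1,142,822.60 − $384,114.10) ÷ $1,142,822.60 = 66.4%.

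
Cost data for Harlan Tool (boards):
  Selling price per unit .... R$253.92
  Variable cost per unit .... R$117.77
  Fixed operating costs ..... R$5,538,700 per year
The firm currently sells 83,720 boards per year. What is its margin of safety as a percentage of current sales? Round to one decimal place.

51.4%

Each unit contributes R$253.92 − R$117.77 = R$136.15. Break-even units = R$5,538,700 ÷ R$136.15 = 40,680.87; break-even revenue = 40,680.87 × R$253.92 = R$10,329,685.67.
Current sales = 83,720 × R$253.92 = R$21,258,182.40.
Margin of safety = (R$21,258,182.40 − R$10,329,685.67) ÷ R$21,258,182.40 = 51.4%.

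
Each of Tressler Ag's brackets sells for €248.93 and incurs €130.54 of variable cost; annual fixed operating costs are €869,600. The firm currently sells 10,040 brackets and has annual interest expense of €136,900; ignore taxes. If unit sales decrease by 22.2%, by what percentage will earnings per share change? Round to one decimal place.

At 10,040 units, contribution = 10,040 × €118.39 = €1,188,635.60.
EBIT = €1,188,635.60 − €869,600 = €319,035.60.
After interest of €136,900.00, pre-tax earnings = €182,135.60.
Degree of combined leverage = contribution ÷ (EBIT − I) = €1,188,635.60 ÷ €182,135.60 = 6.5261.
%ΔEPS = DCL × %ΔSales = 6.5261 × -22.2% = -144.9%.

-144.9%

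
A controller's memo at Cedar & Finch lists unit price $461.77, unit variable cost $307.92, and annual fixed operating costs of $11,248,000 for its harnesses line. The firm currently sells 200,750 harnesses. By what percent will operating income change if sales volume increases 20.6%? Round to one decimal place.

+32.4%

At 200,750 units, contribution = 200,750 × $153.85 = $30,885,387.50.
Operating income = contribution − fixed costs = $30,885,387.50 − $11,248,000 = $19,637,387.50.
Degree of operating leverage = $30,885,387.50 / $19,637,387.50 = 1.5728.
So EBIT moves 1.5728 × (+20.6%) = +32.4%.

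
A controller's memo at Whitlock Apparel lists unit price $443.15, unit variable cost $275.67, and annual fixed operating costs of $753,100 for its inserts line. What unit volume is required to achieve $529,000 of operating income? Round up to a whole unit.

Each unit contributes $443.15 − $275.67 = $167.48.
Units = (FC + target) / CM = ($753,100 + $529,000) / $167.48 = 7,655.24, so 7,656 inserts.

7,656 inserts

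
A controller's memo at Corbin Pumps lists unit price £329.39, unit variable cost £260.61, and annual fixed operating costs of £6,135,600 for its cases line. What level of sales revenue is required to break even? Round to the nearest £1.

CM per unit = £329.39 − £260.61 = £68.78; CM ratio = £68.78 / £329.39 = 0.2088.
Break-even sales = FC ÷ CM ratio = £6,135,600 × £329.39 / £68.78 = £29,383,619.

£29,383,619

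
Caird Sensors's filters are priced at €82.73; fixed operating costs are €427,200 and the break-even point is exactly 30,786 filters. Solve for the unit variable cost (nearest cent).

€68.85

At break-even, FC = Q × (P − VC), so P − VC = €427,200 ÷ 30,786 = €13.8764.
Hence VC = price − CM = €82.73 − €13.8764 = €68.85.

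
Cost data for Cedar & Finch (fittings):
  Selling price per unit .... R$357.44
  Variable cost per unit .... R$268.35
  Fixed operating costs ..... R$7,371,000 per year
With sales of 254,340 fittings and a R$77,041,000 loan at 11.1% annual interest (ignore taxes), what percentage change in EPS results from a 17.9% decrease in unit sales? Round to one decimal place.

Total contribution margin = 254,340 × R$89.09 = R$22,659,150.60.
Subtracting fixed costs: EBIT = R$22,659,150.60 − R$7,371,000 = R$15,288,150.60.
After interest of R$8,551,551.00, pre-tax earnings = R$6,736,599.60.
DCL = total CM / (EBIT − I) = R$22,659,150.60 / R$6,736,599.60 = 3.3636.
%ΔEPS = DCL × %ΔSales = 3.3636 × -17.9% = -60.2%.

-60.2%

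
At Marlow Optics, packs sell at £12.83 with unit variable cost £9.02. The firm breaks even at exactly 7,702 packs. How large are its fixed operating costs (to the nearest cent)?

Contribution margin per unit = £12.83 − £9.02 = £3.81.
Fixed costs = break-even units × CM = 7,702 × £3.81 = £29,344.62.

£29,344.62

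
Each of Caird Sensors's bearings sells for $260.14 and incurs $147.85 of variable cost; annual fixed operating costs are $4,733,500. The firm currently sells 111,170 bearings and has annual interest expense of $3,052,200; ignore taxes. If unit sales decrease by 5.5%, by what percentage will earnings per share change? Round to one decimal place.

Total contribution margin = 111,170 × $112.29 = $12,483,279.30.
Operating income = contribution − fixed costs = $12,483,279.30 − $4,733,500 = $7,749,779.30.
After interest of $3,052,200.00, pre-tax earnings = $4,697,579.30.
Degree of combined leverage = contribution ÷ (EBIT − I) = $12,483,279.30 ÷ $4,697,579.30 = 2.6574.
%ΔEPS = DCL × %ΔSales = 2.6574 × -5.5% = -14.6%.

-14.6%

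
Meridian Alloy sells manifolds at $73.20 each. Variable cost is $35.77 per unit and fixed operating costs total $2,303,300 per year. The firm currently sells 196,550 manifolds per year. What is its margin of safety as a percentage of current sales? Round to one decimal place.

68.7%

Unit CM = price − variable cost = $73.20 − $35.77 = $37.43. Break-even units = $2,303,300 ÷ $37.43 = 61,536.20; break-even revenue = 61,536.20 × $73.20 = $4,504,449.91.
Current sales = 196,550 × $73.20 = $14,387,460.00.
Margin of safety = ($14,387,460.00 − $4,504,449.91) ÷ $14,387,460.00 = 68.7%.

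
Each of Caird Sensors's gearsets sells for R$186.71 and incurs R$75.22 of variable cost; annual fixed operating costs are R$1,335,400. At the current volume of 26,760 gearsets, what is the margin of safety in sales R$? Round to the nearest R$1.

Unit CM = price − variable cost = R$186.71 − R$75.22 = R$111.49. Break-even units = R$1,335,400 ÷ R$111.49 = 11,977.76; break-even revenue = 11,977.76 × R$186.71 = R$2,236,366.80.
Actual sales revenue = 26,760 × R$186.71 = R$4,996,359.60.
Margin of safety = R$4,996,359.60 − R$2,236,366.80 = R$2,759,993.

R$2,759,993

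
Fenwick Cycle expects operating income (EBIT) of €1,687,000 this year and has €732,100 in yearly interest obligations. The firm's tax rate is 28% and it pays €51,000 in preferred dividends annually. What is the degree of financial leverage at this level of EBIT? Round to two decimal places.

Interest = €732,100.00.
Preferred dividends grossed up pre-tax: €51,000 / (1 − 0.28) = €70,833.33.
DFL = EBIT ÷ [EBIT − I − D_p/(1−t)] = €1,687,000 ÷ [€1,687,000 − €732,100.00 − €70,833.33] = €1,687,000 ÷ €884,066.67 = 1.9082.

1.91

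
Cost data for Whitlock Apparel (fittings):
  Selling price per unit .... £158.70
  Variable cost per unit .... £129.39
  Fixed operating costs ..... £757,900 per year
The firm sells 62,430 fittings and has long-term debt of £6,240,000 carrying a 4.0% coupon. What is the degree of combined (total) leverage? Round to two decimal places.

At 62,430 units, contribution = 62,430 × £29.31 = £1,829,823.30.
Subtracting fixed costs: EBIT = £1,829,823.30 − £757,900 = £1,071,923.30. Interest = £249,600.00.
DOL = £1,829,823.30 ÷ £1,071,923.30 = 1.7070; DFL = £1,071,923.30 ÷ £822,323.30 = 1.3035.
DCL = DOL × DFL = 1.7070 × 1.3035 = 2.2251.

2.23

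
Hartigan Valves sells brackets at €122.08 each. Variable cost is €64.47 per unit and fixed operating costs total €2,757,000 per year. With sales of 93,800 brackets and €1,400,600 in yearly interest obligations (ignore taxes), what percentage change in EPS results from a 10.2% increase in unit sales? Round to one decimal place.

Contribution at this volume is 93,800 × €57.61 = €5,403,818.00.
Operating income = contribution − fixed costs = €5,403,818.00 − €2,757,000 = €2,646,818.00.
After interest of €1,400,600.00, pre-tax earnings = €1,246,218.00.
Degree of combined leverage = contribution ÷ (EBIT − I) = €5,403,818.00 ÷ €1,246,218.00 = 4.3362.
%ΔEPS = DCL × %ΔSales = 4.3362 × +10.2% = +44.2%.

+44.2%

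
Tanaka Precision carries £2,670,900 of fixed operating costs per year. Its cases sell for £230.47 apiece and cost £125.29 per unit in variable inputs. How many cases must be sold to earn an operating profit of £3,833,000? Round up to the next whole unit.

Each unit contributes £230.47 − £125.29 = £105.18.
Units = (FC + target) / CM = (£2,670,900 + £3,833,000) / £105.18 = 61,835.90, so 61,836 cases.

61,836 cases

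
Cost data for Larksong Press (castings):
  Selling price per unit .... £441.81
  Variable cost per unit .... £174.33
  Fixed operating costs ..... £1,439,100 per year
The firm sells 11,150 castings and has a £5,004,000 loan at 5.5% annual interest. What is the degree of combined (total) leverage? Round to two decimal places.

2.35

Total contribution margin = 11,150 × £267.48 = £2,982,402.00.
Subtracting fixed costs: EBIT = £2,982,402.00 − £1,439,100 = £1,543,302.00. Interest = £275,220.00, so EBIT − I = £1,268,082.00.
DCL = contribution ÷ (EBIT − I) = £2,982,402.00 ÷ £1,268,082.00 = 2.3519.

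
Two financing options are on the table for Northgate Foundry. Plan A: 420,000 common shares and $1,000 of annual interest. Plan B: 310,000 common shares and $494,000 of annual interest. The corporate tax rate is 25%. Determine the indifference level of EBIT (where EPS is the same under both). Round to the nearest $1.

At indifference, (EBIT − 1,000)(1 − t)/420,000 = (EBIT − 494,000)(1 − t)/310,000.
The (1 − t) factor cancels: (EBIT − 1,000) × 310,000 = (EBIT − 494,000) × 420,000.
Solving, EBIT = (494,000·420,000 − 1,000·310,000) / (420,000 − 310,000) = 207,170,000,000 / 110,000 = 1,883,363.64.

$1,883,364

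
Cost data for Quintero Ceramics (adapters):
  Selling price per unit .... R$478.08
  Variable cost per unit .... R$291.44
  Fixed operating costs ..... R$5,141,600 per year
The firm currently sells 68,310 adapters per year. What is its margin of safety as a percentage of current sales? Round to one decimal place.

Contribution margin per unit = R$478.08 − R$291.44 = R$186.64. Break-even units = R$5,141,600 ÷ R$186.64 = 27,548.22; break-even revenue = 27,548.22 × R$478.08 = R$13,170,253.58.
Current sales = 68,310 × R$478.08 = R$32,657,644.80.
Margin of safety = (R$32,657,644.80 − R$13,170,253.58) ÷ R$32,657,644.80 = 59.7%.

59.7%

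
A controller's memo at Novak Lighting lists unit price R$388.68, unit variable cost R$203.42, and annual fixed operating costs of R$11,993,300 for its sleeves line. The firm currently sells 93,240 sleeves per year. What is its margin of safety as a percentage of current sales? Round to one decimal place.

Each unit contributes R$388.68 − R$203.42 = R$185.26. Break-even units = R$11,993,300 ÷ R$185.26 = 64,737.67; break-even revenue = 64,737.67 × R$388.68 = R$25,162,236.01.
Actual sales revenue = 93,240 × R$388.68 = R$36,240,523.20.
Margin of safety = (R$36,240,523.20 − R$25,162,236.01) ÷ R$36,240,523.20 = 30.6%.

30.6%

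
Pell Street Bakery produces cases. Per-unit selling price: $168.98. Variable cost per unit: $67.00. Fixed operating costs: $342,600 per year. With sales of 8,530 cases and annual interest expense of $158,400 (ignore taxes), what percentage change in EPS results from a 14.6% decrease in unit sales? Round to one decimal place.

-34.4%

Contribution at this volume is 8,530 × $101.98 = $869,889.40.
EBIT = $869,889.40 − $342,600 = $527,289.40.
After interest of $158,400.00, pre-tax earnings = $368,889.40.
DCL = total CM / (EBIT − I) = $869,889.40 / $368,889.40 = 2.3581.
EPS therefore changes by 2.3581 × (-14.6%) = -34.4%.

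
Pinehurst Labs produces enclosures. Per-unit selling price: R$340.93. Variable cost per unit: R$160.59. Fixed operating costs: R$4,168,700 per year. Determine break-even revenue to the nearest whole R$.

CM per unit = R$340.93 − R$160.59 = R$180.34; CM ratio = R$180.34 / R$340.93 = 0.5290.
Break-even revenue = fixed costs × price ÷ CM = R$4,168,700 × R$340.93 ÷ R$180.34 = R$7,880,863.

R$7,880,863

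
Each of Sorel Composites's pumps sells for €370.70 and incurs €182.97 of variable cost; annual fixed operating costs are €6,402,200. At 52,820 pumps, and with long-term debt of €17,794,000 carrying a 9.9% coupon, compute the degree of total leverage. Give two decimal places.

5.66

Total contribution margin = 52,820 × €187.73 = €9,915,898.60.
Operating income = contribution − fixed costs = €9,915,898.60 − €6,402,200 = €3,513,698.60. Interest = €1,761,606.00.
DOL = €9,915,898.60 ÷ €3,513,698.60 = 2.8221; DFL = €3,513,698.60 ÷ €1,752,092.60 = 2.0054.
DCL = DOL × DFL = 2.8221 × 2.0054 = 5.6594.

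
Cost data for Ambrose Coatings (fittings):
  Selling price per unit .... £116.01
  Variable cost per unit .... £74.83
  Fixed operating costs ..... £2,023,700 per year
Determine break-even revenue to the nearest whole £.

Contribution margin per unit = £116.01 − £74.83 = £41.18, a CM ratio of £41.18 ÷ £116.01 = 0.3550.
Break-even sales = FC ÷ CM ratio = £2,023,700 × £116.01 / £41.18 = £5,701,055.

£5,701,055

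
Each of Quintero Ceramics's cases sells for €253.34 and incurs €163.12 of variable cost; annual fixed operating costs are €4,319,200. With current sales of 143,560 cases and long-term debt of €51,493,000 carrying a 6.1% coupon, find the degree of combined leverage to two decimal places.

2.36

At 143,560 units, contribution = 143,560 × €90.22 = €12,951,983.20.
Subtracting fixed costs: EBIT = €12,951,983.20 − €4,319,200 = €8,632,783.20. Interest = €3,141,073.00.
DOL = €12,951,983.20 ÷ €8,632,783.20 = 1.5003; DFL = €8,632,783.20 ÷ €5,491,710.20 = 1.5720.
DCL = DOL × DFL = 1.5003 × 1.5720 = 2.3585.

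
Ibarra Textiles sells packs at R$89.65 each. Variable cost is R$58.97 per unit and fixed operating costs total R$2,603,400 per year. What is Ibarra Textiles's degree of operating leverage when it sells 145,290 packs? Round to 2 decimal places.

2.40

Contribution at this volume is 145,290 × R$30.68 = R$4,457,497.20.
Operating income = contribution − fixed costs = R$4,457,497.20 − R$2,603,400 = R$1,854,097.20.
Degree of operating leverage = R$4,457,497.20 / R$1,854,097.20 = 2.4041.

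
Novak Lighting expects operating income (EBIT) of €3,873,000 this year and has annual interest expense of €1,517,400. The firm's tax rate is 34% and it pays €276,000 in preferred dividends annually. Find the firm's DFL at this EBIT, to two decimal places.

2.00

Interest = €1,517,400.00.
Preferred dividends grossed up pre-tax: €276,000 / (1 − 0.34) = €418,181.82.
DFL = EBIT ÷ [EBIT − I − D_p/(1−t)] = €3,873,000 ÷ [€3,873,000 − €1,517,400.00 − €418,181.82] = €3,873,000 ÷ €1,937,418.18 = 1.9991.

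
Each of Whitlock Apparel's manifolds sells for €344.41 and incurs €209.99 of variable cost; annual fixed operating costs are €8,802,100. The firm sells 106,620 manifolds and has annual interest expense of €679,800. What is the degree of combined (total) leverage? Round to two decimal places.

At 106,620 units, contribution = 106,620 × €134.42 = €14,331,860.40.
Operating income = contribution − fixed costs = €14,331,860.40 − €8,802,100 = €5,529,760.40. Interest = €679,800.00.
DOL = €14,331,860.40 ÷ €5,529,760.40 = 2.5918; DFL = €5,529,760.40 ÷ €4,849,960.40 = 1.1402.
DCL = DOL × DFL = 2.5918 × 1.1402 = 2.9552.

2.96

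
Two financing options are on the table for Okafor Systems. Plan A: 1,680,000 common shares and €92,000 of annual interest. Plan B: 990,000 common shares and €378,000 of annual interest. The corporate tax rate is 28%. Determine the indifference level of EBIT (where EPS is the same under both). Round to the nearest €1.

€788,348

At indifference, (EBIT − 92,000)(1 − t)/1,680,000 = (EBIT − 378,000)(1 − t)/990,000.
The (1 − t) factor cancels: (EBIT − 92,000) × 990,000 = (EBIT − 378,000) × 1,680,000.
Solving, EBIT = (378,000·1,680,000 − 92,000·990,000) / (1,680,000 − 990,000) = 543,960,000,000 / 690,000 = 788,347.83.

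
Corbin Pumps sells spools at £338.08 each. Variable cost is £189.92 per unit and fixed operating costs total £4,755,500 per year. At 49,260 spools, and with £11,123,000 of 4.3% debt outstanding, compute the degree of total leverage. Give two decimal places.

3.54

Total contribution margin = 49,260 × £148.16 = £7,298,361.60.
EBIT = £7,298,361.60 − £4,755,500 = £2,542,861.60. Interest = £478,289.00, so EBIT − I = £2,064,572.60.
Degree of total leverage = total CM / (EBIT − interest) = £7,298,361.60 / £2,064,572.60 = 3.5350.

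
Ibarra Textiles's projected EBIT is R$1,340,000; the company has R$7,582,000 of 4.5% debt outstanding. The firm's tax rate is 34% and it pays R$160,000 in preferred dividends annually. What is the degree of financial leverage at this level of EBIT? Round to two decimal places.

Interest = R$341,190.00.
Preferred dividends grossed up pre-tax: R$160,000 / (1 − 0.34) = R$242,424.24.
DFL = EBIT ÷ [EBIT − I − D_p/(1−t)] = R$1,340,000 ÷ [R$1,340,000 − R$341,190.00 − R$242,424.24] = R$1,340,000 ÷ R$756,385.76 = 1.7716.

1.77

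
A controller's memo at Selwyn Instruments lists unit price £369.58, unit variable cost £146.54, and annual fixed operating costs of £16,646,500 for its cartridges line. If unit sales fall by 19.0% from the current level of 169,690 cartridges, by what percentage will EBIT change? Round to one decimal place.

-33.9%

Contribution at this volume is 169,690 × £223.04 = £37,847,657.60.
EBIT = £37,847,657.60 − £16,646,500 = £21,201,157.60.
Degree of operating leverage = £37,847,657.60 / £21,201,157.60 = 1.7852.
So EBIT moves 1.7852 × (-19.0%) = -33.9%.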